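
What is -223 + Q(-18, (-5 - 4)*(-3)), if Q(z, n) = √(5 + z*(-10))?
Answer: -223 + √185 ≈ -209.40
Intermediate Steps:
Q(z, n) = √(5 - 10*z)
-223 + Q(-18, (-5 - 4)*(-3)) = -223 + √(5 - 10*(-18)) = -223 + √(5 + 180) = -223 + √185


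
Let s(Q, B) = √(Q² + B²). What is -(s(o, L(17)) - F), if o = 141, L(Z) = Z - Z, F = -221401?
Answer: -221542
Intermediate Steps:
L(Z) = 0
s(Q, B) = √(B² + Q²)
-(s(o, L(17)) - F) = -(√(0² + 141²) - 1*(-221401)) = -(√(0 + 19881) + 221401) = -(√19881 + 221401) = -(141 + 221401) = -1*221542 = -221542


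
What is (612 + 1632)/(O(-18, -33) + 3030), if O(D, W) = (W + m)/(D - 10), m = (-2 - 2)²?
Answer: 62832/84857 ≈ 0.74045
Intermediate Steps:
m = 16 (m = (-4)² = 16)
O(D, W) = (16 + W)/(-10 + D) (O(D, W) = (W + 16)/(D - 10) = (16 + W)/(-10 + D))
(612 + 1632)/(O(-18, -33) + 3030) = (612 + 1632)/((16 - 33)/(-10 - 18) + 3030) = 2244/(-17/(-28) + 3030) = 2244/(-1/28*(-17) + 3030) = 2244/(17/28 + 3030) = 2244/(84857/28) = 2244*(28/84857) = 62832/84857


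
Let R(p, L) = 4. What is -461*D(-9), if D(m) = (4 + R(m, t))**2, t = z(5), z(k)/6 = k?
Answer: -29504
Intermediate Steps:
z(k) = 6*k
t = 30 (t = 6*5 = 30)
D(m) = 64 (D(m) = (4 + 4)**2 = 8**2 = 64)
-461*D(-9) = -461*64 = -1*29504 = -29504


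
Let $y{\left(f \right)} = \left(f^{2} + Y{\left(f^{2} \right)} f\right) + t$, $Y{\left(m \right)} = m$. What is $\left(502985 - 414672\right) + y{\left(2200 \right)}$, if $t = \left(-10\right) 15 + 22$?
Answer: $10652928185$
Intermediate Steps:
$t = -128$ ($t = -150 + 22 = -128$)
$y{\left(f \right)} = -128 + f^{2} + f^{3}$ ($y{\left(f \right)} = \left(f^{2} + f^{2} f\right) - 128 = \left(f^{2} + f^{3}\right) - 128 = -128 + f^{2} + f^{3}$)
$\left(502985 - 414672\right) + y{\left(2200 \right)} = \left(502985 - 414672\right) + \left(-128 + 2200^{2} + 2200^{3}\right) = 88313 + \left(-128 + 4840000 + 10648000000\right) = 88313 + 10652839872 = 10652928185$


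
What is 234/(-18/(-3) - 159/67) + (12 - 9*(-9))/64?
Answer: 113999/1728 ≈ 65.972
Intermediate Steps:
234/(-18/(-3) - 159/67) + (12 - 9*(-9))/64 = 234/(-18*(-1/3) - 159*1/67) + (12 + 81)*(1/64) = 234/(6 - 159/67) + 93*(1/64) = 234/(243/67) + 93/64 = 234*(67/243) + 93/64 = 1742/27 + 93/64 = 113999/1728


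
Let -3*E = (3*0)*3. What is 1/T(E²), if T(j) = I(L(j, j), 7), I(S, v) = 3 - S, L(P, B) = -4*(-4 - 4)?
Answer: -1/29 ≈ -0.034483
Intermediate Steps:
L(P, B) = 32 (L(P, B) = -4*(-8) = 32)
E = 0 (E = -3*0*3/3 = -0*3 = -⅓*0 = 0)
T(j) = -29 (T(j) = 3 - 1*32 = 3 - 32 = -29)
1/T(E²) = 1/(-29) = -1/29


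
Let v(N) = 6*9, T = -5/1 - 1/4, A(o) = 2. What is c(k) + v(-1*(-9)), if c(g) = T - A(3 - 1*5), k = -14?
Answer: 187/4 ≈ 46.750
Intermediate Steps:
T = -21/4 (T = -5*1 - 1*¼ = -5 - ¼ = -21/4 ≈ -5.2500)
v(N) = 54
c(g) = -29/4 (c(g) = -21/4 - 1*2 = -21/4 - 2 = -29/4)
c(k) + v(-1*(-9)) = -29/4 + 54 = 187/4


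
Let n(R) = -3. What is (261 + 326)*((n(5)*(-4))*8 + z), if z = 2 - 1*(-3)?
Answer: 59287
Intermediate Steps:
z = 5 (z = 2 + 3 = 5)
(261 + 326)*((n(5)*(-4))*8 + z) = (261 + 326)*(-3*(-4)*8 + 5) = 587*(12*8 + 5) = 587*(96 + 5) = 587*101 = 59287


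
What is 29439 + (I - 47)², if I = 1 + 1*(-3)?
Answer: 31840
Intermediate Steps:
I = -2 (I = 1 - 3 = -2)
29439 + (I - 47)² = 29439 + (-2 - 47)² = 29439 + (-49)² = 29439 + 2401 = 31840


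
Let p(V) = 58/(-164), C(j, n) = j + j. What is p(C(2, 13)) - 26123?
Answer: -2142115/82 ≈ -26123.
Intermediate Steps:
C(j, n) = 2*j
p(V) = -29/82 (p(V) = 58*(-1/164) = -29/82)
p(C(2, 13)) - 26123 = -29/82 - 26123 = -2142115/82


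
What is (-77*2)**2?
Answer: 23716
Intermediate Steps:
(-77*2)**2 = (-154)**2 = 23716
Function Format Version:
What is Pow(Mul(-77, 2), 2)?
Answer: 23716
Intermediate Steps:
Pow(Mul(-77, 2), 2) = Pow(-154, 2) = 23716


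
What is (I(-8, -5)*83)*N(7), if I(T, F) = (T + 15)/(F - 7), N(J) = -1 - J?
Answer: 1162/3 ≈ 387.33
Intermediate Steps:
I(T, F) = (15 + T)/(-7 + F)
(I(-8, -5)*83)*N(7) = (((15 - 8)/(-7 - 5))*83)*(-1 - 1*7) = ((7/(-12))*83)*(-1 - 7) = (-1/12*7*83)*(-8) = -7/12*83*(-8) = -581/12*(-8) = 1162/3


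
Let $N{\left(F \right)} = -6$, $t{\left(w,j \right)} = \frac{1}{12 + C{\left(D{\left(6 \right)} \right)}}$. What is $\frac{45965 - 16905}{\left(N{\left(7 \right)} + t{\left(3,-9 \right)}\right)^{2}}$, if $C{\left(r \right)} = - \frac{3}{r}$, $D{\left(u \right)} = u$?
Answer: $\frac{3843185}{4624} \approx 831.14$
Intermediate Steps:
$t{\left(w,j \right)} = \frac{2}{23}$ ($t{\left(w,j \right)} = \frac{1}{12 - \frac{3}{6}} = \frac{1}{12 - \frac{1}{2}} = \frac{1}{\frac{23}{2}} = \frac{2}{23}$)
$\frac{45965 - 16905}{\left(N{\left(7 \right)} + t{\left(3,-9 \right)}\right)^{2}} = \frac{45965 - 16905}{\left(-6 + \frac{2}{23}\right)^{2}} = \frac{29060}{\left(- \frac{136}{23}\right)^{2}} = \frac{29060}{\frac{18496}{529}} = 29060 \cdot \frac{529}{18496} = \frac{3843185}{4624}$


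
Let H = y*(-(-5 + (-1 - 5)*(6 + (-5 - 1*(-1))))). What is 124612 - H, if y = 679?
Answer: 113069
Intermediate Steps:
H = 11543 (H = 679*(-(-5 + (-1 - 5)*(6 + (-5 - 1*(-1))))) = 679*(-(-5 - 6*(6 + (-5 + 1)))) = 679*(-(-5 - 6*(6 - 4))) = 679*(-(-5 - 6*2)) = 679*(-(-5 - 12)) = 679*(-1*(-17)) = 679*17 = 11543)
124612 - H = 124612 - 1*11543 = 124612 - 11543 = 113069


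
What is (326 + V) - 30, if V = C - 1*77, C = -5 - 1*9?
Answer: 205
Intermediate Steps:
C = -14 (C = -5 - 9 = -14)
V = -91 (V = -14 - 1*77 = -14 - 77 = -91)
(326 + V) - 30 = (326 - 91) - 30 = 235 - 30 = 205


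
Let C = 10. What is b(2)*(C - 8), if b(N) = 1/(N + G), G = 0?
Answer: 1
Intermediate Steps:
b(N) = 1/N (b(N) = 1/(N + 0) = 1/N)
b(2)*(C - 8) = (10 - 8)/2 = (½)*2 = 1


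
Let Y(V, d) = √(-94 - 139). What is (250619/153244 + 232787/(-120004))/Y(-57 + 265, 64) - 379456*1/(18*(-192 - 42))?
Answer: 94864/1053 + 699741069*I*√233/535605632926 ≈ 90.089 + 0.019942*I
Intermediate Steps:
Y(V, d) = I*√233 (Y(V, d) = √(-233) = I*√233)
(250619/153244 + 232787/(-120004))/Y(-57 + 265, 64) - 379456*1/(18*(-192 - 42)) = (250619/153244 + 232787/(-120004))/((I*√233)) - 379456*1/(18*(-192 - 42)) = (250619*(1/153244) + 232787*(-1/120004))*(-I*√233/233) - 379456/(18*(-234)) = (250619/153244 - 232787/120004)*(-I*√233/233) - 379456/(-4212) = -(-699741069)*I*√233/535605632926 - 379456*(-1/4212) = 699741069*I*√233/535605632926 + 94864/1053 = 94864/1053 + 699741069*I*√233/535605632926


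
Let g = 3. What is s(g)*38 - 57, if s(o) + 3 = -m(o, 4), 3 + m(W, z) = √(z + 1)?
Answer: -57 - 38*√5 ≈ -141.97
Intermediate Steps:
m(W, z) = -3 + √(1 + z) (m(W, z) = -3 + √(z + 1) = -3 + √(1 + z))
s(o) = -√5 (s(o) = -3 - (-3 + √(1 + 4)) = -3 - (-3 + √5) = -3 + (3 - √5) = -√5)
s(g)*38 - 57 = -√5*38 - 57 = -38*√5 - 57 = -57 - 38*√5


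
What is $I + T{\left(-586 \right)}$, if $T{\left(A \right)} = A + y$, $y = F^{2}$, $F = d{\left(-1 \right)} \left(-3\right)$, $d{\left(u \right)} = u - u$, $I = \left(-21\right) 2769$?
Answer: $-58735$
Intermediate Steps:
$I = -58149$
$d{\left(u \right)} = 0$
$F = 0$ ($F = 0 \left(-3\right) = 0$)
$y = 0$ ($y = 0^{2} = 0$)
$T{\left(A \right)} = A$ ($T{\left(A \right)} = A + 0 = A$)
$I + T{\left(-586 \right)} = -58149 - 586 = -58735$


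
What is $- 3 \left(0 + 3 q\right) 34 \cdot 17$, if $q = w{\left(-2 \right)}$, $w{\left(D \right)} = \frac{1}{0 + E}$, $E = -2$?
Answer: $2601$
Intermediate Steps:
$w{\left(D \right)} = - \frac{1}{2}$ ($w{\left(D \right)} = \frac{1}{0 - 2} = \frac{1}{-2} = - \frac{1}{2}$)
$q = - \frac{1}{2} \approx -0.5$
$- 3 \left(0 + 3 q\right) 34 \cdot 17 = - 3 \left(0 + 3 \left(- \frac{1}{2}\right)\right) 34 \cdot 17 = - 3 \left(0 - \frac{3}{2}\right) 34 \cdot 17 = \left(-3\right) \left(- \frac{3}{2}\right) 34 \cdot 17 = \frac{9}{2} \cdot 34 \cdot 17 = 153 \cdot 17 = 2601$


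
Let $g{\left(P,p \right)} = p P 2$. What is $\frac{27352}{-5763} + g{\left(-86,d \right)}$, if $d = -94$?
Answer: $\frac{93148832}{5763} \approx 16163.0$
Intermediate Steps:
$g{\left(P,p \right)} = 2 P p$ ($g{\left(P,p \right)} = P p 2 = 2 P p$)
$\frac{27352}{-5763} + g{\left(-86,d \right)} = \frac{27352}{-5763} + 2 \left(-86\right) \left(-94\right) = 27352 \left(- \frac{1}{5763}\right) + 16168 = - \frac{27352}{5763} + 16168 = \frac{93148832}{5763}$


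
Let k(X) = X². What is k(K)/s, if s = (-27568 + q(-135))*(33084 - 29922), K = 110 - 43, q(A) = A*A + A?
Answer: -4489/29969436 ≈ -0.00014979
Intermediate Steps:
q(A) = A + A² (q(A) = A² + A = A + A²)
K = 67
s = -29969436 (s = (-27568 - 135*(1 - 135))*(33084 - 29922) = (-27568 - 135*(-134))*3162 = (-27568 + 18090)*3162 = -9478*3162 = -29969436)
k(K)/s = 67²/(-29969436) = 4489*(-1/29969436) = -4489/29969436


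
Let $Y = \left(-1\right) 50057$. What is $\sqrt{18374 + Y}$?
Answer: $i \sqrt{31683} \approx 178.0 i$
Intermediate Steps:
$Y = -50057$
$\sqrt{18374 + Y} = \sqrt{18374 - 50057} = \sqrt{-31683} = i \sqrt{31683}$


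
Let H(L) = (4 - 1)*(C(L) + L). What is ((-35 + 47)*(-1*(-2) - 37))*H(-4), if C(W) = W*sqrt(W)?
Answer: 5040 + 10080*I ≈ 5040.0 + 10080.0*I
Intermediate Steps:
C(W) = W**(3/2)
H(L) = 3*L + 3*L**(3/2) (H(L) = (4 - 1)*(L**(3/2) + L) = 3*(L + L**(3/2)) = 3*L + 3*L**(3/2))
((-35 + 47)*(-1*(-2) - 37))*H(-4) = ((-35 + 47)*(-1*(-2) - 37))*(3*(-4) + 3*(-4)**(3/2)) = (12*(2 - 37))*(-12 + 3*(-8*I)) = (12*(-35))*(-12 - 24*I) = -420*(-12 - 24*I) = 5040 + 10080*I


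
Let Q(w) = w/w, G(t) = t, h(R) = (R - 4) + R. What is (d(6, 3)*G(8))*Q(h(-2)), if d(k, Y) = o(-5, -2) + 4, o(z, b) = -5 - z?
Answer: 32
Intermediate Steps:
d(k, Y) = 4 (d(k, Y) = (-5 - 1*(-5)) + 4 = (-5 + 5) + 4 = 0 + 4 = 4)
h(R) = -4 + 2*R (h(R) = (-4 + R) + R = -4 + 2*R)
Q(w) = 1
(d(6, 3)*G(8))*Q(h(-2)) = (4*8)*1 = 32*1 = 32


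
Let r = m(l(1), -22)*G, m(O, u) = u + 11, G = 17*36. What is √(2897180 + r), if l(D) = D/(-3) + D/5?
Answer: 44*√1493 ≈ 1700.1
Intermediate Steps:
l(D) = -2*D/15 (l(D) = D*(-⅓) + D*(⅕) = -D/3 + D/5 = -2*D/15)
G = 612
m(O, u) = 11 + u
r = -6732 (r = (11 - 22)*612 = -11*612 = -6732)
√(2897180 + r) = √(2897180 - 6732) = √2890448 = 44*√1493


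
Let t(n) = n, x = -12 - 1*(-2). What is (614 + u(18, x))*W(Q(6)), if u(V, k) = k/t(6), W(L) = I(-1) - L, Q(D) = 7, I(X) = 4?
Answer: -1837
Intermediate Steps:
x = -10 (x = -12 + 2 = -10)
W(L) = 4 - L
u(V, k) = k/6
(614 + u(18, x))*W(Q(6)) = (614 + (⅙)*(-10))*(4 - 1*7) = (614 - 5/3)*(4 - 7) = (1837/3)*(-3) = -1837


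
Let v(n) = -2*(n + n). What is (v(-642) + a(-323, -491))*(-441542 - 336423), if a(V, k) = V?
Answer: -1746531425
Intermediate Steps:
v(n) = -4*n
(v(-642) + a(-323, -491))*(-441542 - 336423) = (-4*(-642) - 323)*(-441542 - 336423) = (2568 - 323)*(-777965) = 2245*(-777965) = -1746531425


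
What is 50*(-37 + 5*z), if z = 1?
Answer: -1600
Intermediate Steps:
50*(-37 + 5*z) = 50*(-37 + 5*1) = 50*(-37 + 5) = 50*(-32) = -1600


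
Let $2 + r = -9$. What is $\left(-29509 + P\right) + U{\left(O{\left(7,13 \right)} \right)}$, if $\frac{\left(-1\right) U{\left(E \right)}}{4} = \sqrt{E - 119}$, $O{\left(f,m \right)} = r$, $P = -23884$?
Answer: $-53393 - 4 i \sqrt{130} \approx -53393.0 - 45.607 i$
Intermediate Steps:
$r = -11$ ($r = -2 - 9 = -11$)
$O{\left(f,m \right)} = -11$
$U{\left(E \right)} = - 4 \sqrt{-119 + E}$ ($U{\left(E \right)} = - 4 \sqrt{E - 119} = - 4 \sqrt{-119 + E}$)
$\left(-29509 + P\right) + U{\left(O{\left(7,13 \right)} \right)} = \left(-29509 - 23884\right) - 4 \sqrt{-119 - 11} = -53393 - 4 \sqrt{-130} = -53393 - 4 i \sqrt{130}$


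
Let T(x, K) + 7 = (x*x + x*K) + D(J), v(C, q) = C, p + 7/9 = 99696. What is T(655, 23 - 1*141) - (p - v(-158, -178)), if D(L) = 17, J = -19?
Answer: 2267026/9 ≈ 2.5189e+5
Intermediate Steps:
p = 897257/9 (p = -7/9 + 99696 = 897257/9 ≈ 99695.)
T(x, K) = 10 + x**2 + K*x (T(x, K) = -7 + ((x*x + x*K) + 17) = -7 + ((x**2 + K*x) + 17) = -7 + (17 + x**2 + K*x) = 10 + x**2 + K*x)
T(655, 23 - 1*141) - (p - v(-158, -178)) = (10 + 655**2 + (23 - 1*141)*655) - (897257/9 - 1*(-158)) = (10 + 429025 + (23 - 141)*655) - (897257/9 + 158) = (10 + 429025 - 118*655) - 1*898679/9 = (10 + 429025 - 77290) - 898679/9 = 351745 - 898679/9 = 2267026/9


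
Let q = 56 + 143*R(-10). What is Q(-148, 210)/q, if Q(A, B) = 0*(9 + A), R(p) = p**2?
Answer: 0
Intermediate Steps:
Q(A, B) = 0
q = 14356 (q = 56 + 143*(-10)**2 = 56 + 143*100 = 56 + 14300 = 14356)
Q(-148, 210)/q = 0/14356 = 0*(1/14356) = 0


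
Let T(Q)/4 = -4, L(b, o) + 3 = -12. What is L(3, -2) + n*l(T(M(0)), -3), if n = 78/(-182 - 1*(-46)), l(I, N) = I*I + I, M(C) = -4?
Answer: -2595/17 ≈ -152.65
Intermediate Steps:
L(b, o) = -15 (L(b, o) = -3 - 12 = -15)
T(Q) = -16 (T(Q) = 4*(-4) = -16)
l(I, N) = I + I**2 (l(I, N) = I**2 + I = I + I**2)
n = -39/68 (n = 78/(-182 + 46) = 78/(-136) = 78*(-1/136) = -39/68 ≈ -0.57353)
L(3, -2) + n*l(T(M(0)), -3) = -15 - (-156)*(1 - 16)/17 = -15 - (-156)*(-15)/17 = -15 - 39/68*240 = -15 - 2340/17 = -2595/17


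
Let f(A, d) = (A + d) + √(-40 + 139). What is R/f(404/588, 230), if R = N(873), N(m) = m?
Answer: 4351832541/1147816630 - 56593971*√11/1147816630 ≈ 3.6279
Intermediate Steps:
R = 873
f(A, d) = A + d + 3*√11 (f(A, d) = (A + d) + √99 = (A + d) + 3*√11 = A + d + 3*√11)
R/f(404/588, 230) = 873/(404/588 + 230 + 3*√11) = 873/(404*(1/588) + 230 + 3*√11) = 873/(101/147 + 230 + 3*√11) = 873/(33911/147 + 3*√11)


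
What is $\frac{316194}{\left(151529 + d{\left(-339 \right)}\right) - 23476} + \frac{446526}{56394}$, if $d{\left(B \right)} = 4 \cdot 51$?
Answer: $\frac{4172307201}{401829181} \approx 10.383$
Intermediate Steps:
$d{\left(B \right)} = 204$
$\frac{316194}{\left(151529 + d{\left(-339 \right)}\right) - 23476} + \frac{446526}{56394} = \frac{316194}{\left(151529 + 204\right) - 23476} + \frac{446526}{56394} = \frac{316194}{151733 - 23476} + 446526 \cdot \frac{1}{56394} = \frac{316194}{128257} + \frac{24807}{3133} = \frac{4172307201}{401829181}$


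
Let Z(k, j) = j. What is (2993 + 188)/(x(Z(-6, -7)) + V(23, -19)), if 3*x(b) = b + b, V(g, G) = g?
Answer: 9543/55 ≈ 173.51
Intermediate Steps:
x(b) = 2*b/3 (x(b) = (b + b)/3 = (2*b)/3 = 2*b/3)
(2993 + 188)/(x(Z(-6, -7)) + V(23, -19)) = (2993 + 188)/((⅔)*(-7) + 23) = 3181/(-14/3 + 23) = 3181/(55/3) = 3181*(3/55) = 9543/55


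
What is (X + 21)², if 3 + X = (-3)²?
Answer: 729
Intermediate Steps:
X = 6 (X = -3 + (-3)² = -3 + 9 = 6)
(X + 21)² = (6 + 21)² = 27² = 729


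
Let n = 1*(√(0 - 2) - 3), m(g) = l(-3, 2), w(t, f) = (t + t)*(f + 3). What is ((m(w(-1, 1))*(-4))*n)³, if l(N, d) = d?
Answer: 4608 - 12800*I*√2 ≈ 4608.0 - 18102.0*I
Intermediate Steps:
w(t, f) = 2*t*(3 + f) (w(t, f) = (2*t)*(3 + f) = 2*t*(3 + f))
m(g) = 2
n = -3 + I*√2 (n = 1*(√(-2) - 3) = 1*(I*√2 - 3) = 1*(-3 + I*√2) = -3 + I*√2 ≈ -3.0 + 1.4142*I)
((m(w(-1, 1))*(-4))*n)³ = ((2*(-4))*(-3 + I*√2))³ = (-8*(-3 + I*√2))³ = (24 - 8*I*√2)³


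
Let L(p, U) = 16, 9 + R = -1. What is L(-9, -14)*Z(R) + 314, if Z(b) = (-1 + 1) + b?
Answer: 154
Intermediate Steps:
R = -10 (R = -9 - 1 = -10)
Z(b) = b (Z(b) = 0 + b = b)
L(-9, -14)*Z(R) + 314 = 16*(-10) + 314 = -160 + 314 = 154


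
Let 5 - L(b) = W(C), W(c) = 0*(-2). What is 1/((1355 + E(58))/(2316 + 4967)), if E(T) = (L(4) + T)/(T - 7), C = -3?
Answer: 123811/23056 ≈ 5.3700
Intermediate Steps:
W(c) = 0
L(b) = 5 (L(b) = 5 - 1*0 = 5 + 0 = 5)
E(T) = (5 + T)/(-7 + T) (E(T) = (5 + T)/(T - 7) = (5 + T)/(-7 + T))
1/((1355 + E(58))/(2316 + 4967)) = 1/((1355 + (5 + 58)/(-7 + 58))/(2316 + 4967)) = 1/((1355 + 63/51)/7283) = 1/((1355 + (1/51)*63)*(1/7283)) = 1/((1355 + 21/17)*(1/7283)) = 1/((23056/17)*(1/7283)) = 1/(23056/123811) = 123811/23056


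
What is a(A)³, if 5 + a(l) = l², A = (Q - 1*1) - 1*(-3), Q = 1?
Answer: 64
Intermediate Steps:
A = 3 (A = (1 - 1*1) - 1*(-3) = (1 - 1) + 3 = 0 + 3 = 3)
a(l) = -5 + l²
a(A)³ = (-5 + 3²)³ = (-5 + 9)³ = 4³ = 64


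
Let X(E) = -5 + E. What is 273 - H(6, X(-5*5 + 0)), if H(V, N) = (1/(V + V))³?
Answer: 471743/1728 ≈ 273.00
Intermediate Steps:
H(V, N) = 1/(8*V³) (H(V, N) = (1/(2*V))³ = 1/(8*V³))
273 - H(6, X(-5*5 + 0)) = 273 - 1/(8*6³) = 273 - 1/(8*216) = 273 - 1*1/1728 = 273 - 1/1728 = 471743/1728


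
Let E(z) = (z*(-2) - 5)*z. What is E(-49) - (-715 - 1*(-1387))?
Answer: -5229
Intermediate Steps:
E(z) = z*(-5 - 2*z) (E(z) = (-2*z - 5)*z = (-5 - 2*z)*z = z*(-5 - 2*z))
E(-49) - (-715 - 1*(-1387)) = -1*(-49)*(5 + 2*(-49)) - (-715 - 1*(-1387)) = -1*(-49)*(5 - 98) - (-715 + 1387) = -1*(-49)*(-93) - 1*672 = -4557 - 672 = -5229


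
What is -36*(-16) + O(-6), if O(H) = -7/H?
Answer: 3463/6 ≈ 577.17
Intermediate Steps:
-36*(-16) + O(-6) = -36*(-16) - 7/(-6) = 576 - 7*(-⅙) = 576 + 7/6 = 3463/6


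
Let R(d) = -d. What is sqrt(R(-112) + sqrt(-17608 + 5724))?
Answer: sqrt(112 + 2*I*sqrt(2971)) ≈ 11.582 + 4.7061*I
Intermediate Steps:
sqrt(R(-112) + sqrt(-17608 + 5724)) = sqrt(-1*(-112) + sqrt(-17608 + 5724)) = sqrt(112 + sqrt(-11884)) = sqrt(112 + 2*I*sqrt(2971))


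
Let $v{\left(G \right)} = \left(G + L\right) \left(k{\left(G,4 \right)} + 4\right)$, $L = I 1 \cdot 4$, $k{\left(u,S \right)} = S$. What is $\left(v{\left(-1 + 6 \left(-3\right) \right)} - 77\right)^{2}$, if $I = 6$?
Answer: $1369$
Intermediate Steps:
$L = 24$ ($L = 6 \cdot 1 \cdot 4 = 6 \cdot 4 = 24$)
$v{\left(G \right)} = 192 + 8 G$ ($v{\left(G \right)} = \left(G + 24\right) \left(4 + 4\right) = \left(24 + G\right) 8 = 192 + 8 G$)
$\left(v{\left(-1 + 6 \left(-3\right) \right)} - 77\right)^{2} = \left(\left(192 + 8 \left(-1 + 6 \left(-3\right)\right)\right) - 77\right)^{2} = \left(\left(192 + 8 \left(-1 - 18\right)\right) - 77\right)^{2} = \left(\left(192 + 8 \left(-19\right)\right) - 77\right)^{2} = \left(\left(192 - 152\right) - 77\right)^{2} = \left(40 - 77\right)^{2} = \left(-37\right)^{2} = 1369$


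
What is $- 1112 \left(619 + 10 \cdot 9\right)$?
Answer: $-788408$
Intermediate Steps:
$- 1112 \left(619 + 10 \cdot 9\right) = - 1112 \left(619 + 90\right) = \left(-1112\right) 709 = -788408$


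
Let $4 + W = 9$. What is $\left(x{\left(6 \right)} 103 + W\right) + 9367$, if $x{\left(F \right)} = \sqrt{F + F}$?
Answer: $9372 + 206 \sqrt{3} \approx 9728.8$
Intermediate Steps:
$W = 5$ ($W = -4 + 9 = 5$)
$x{\left(F \right)} = \sqrt{2} \sqrt{F}$ ($x{\left(F \right)} = \sqrt{2 F} = \sqrt{2} \sqrt{F}$)
$\left(x{\left(6 \right)} 103 + W\right) + 9367 = \left(\sqrt{2} \sqrt{6} \cdot 103 + 5\right) + 9367 = \left(2 \sqrt{3} \cdot 103 + 5\right) + 9367 = \left(206 \sqrt{3} + 5\right) + 9367 = \left(5 + 206 \sqrt{3}\right) + 9367 = 9372 + 206 \sqrt{3}$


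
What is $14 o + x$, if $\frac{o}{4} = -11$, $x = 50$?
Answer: $-566$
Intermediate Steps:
$o = -44$ ($o = 4 \left(-11\right) = -44$)
$14 o + x = 14 \left(-44\right) + 50 = -616 + 50 = -566$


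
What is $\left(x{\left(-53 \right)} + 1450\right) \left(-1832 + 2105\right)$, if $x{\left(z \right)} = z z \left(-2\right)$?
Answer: $-1137864$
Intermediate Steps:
$x{\left(z \right)} = - 2 z^{2}$ ($x{\left(z \right)} = z^{2} \left(-2\right) = - 2 z^{2}$)
$\left(x{\left(-53 \right)} + 1450\right) \left(-1832 + 2105\right) = \left(- 2 \left(-53\right)^{2} + 1450\right) \left(-1832 + 2105\right) = \left(\left(-2\right) 2809 + 1450\right) 273 = \left(-5618 + 1450\right) 273 = \left(-4168\right) 273 = -1137864$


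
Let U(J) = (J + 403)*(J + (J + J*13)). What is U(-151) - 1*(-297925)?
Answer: -272855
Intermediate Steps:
U(J) = 15*J*(403 + J) (U(J) = (403 + J)*(J + (J + 13*J)) = (403 + J)*(J + 14*J) = (403 + J)*(15*J) = 15*J*(403 + J))
U(-151) - 1*(-297925) = 15*(-151)*(403 - 151) - 1*(-297925) = 15*(-151)*252 + 297925 = -570780 + 297925 = -272855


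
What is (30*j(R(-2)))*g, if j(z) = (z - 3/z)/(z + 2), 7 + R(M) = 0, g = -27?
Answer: -7452/7 ≈ -1064.6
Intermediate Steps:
R(M) = -7 (R(M) = -7 + 0 = -7)
j(z) = (z - 3/z)/(2 + z)
(30*j(R(-2)))*g = (30*((-3 + (-7)²)/((-7)*(2 - 7))))*(-27) = (30*(-⅐*(-3 + 49)/(-5)))*(-27) = (30*(-⅐*(-⅕)*46))*(-27) = (30*(46/35))*(-27) = (276/7)*(-27) = -7452/7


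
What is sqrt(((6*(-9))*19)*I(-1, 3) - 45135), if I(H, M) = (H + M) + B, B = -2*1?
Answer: 3*I*sqrt(5015) ≈ 212.45*I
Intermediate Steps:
B = -2
I(H, M) = -2 + H + M (I(H, M) = (H + M) - 2 = -2 + H + M)
sqrt(((6*(-9))*19)*I(-1, 3) - 45135) = sqrt(((6*(-9))*19)*(-2 - 1 + 3) - 45135) = sqrt(-54*19*0 - 45135) = sqrt(-1026*0 - 45135) = sqrt(0 - 45135) = sqrt(-45135) = 3*I*sqrt(5015)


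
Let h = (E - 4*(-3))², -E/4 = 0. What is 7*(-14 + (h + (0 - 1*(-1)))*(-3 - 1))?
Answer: -4158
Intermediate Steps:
E = 0 (E = -4*0 = 0)
h = 144 (h = (0 - 4*(-3))² = (0 + 12)² = 12² = 144)
7*(-14 + (h + (0 - 1*(-1)))*(-3 - 1)) = 7*(-14 + (144 + (0 - 1*(-1)))*(-3 - 1)) = 7*(-14 + (144 + (0 + 1))*(-4)) = 7*(-14 + (144 + 1)*(-4)) = 7*(-14 + 145*(-4)) = 7*(-14 - 580) = 7*(-594) = -4158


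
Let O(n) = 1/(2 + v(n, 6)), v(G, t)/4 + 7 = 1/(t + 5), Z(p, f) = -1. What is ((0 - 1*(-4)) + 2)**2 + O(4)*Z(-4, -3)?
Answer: 10163/282 ≈ 36.039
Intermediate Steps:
v(G, t) = -28 + 4/(5 + t) (v(G, t) = -28 + 4/(t + 5) = -28 + 4/(5 + t))
O(n) = -11/282 (O(n) = 1/(2 + 4*(-34 - 7*6)/(5 + 6)) = 1/(2 + 4*(-34 - 42)/11) = 1/(2 + 4*(1/11)*(-76)) = 1/(2 - 304/11) = 1/(-282/11) = -11/282)
((0 - 1*(-4)) + 2)**2 + O(4)*Z(-4, -3) = ((0 - 1*(-4)) + 2)**2 - 11/282*(-1) = ((0 + 4) + 2)**2 + 11/282 = (4 + 2)**2 + 11/282 = 6**2 + 11/282 = 36 + 11/282 = 10163/282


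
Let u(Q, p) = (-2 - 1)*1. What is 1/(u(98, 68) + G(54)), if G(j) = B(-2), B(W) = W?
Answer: -⅕ ≈ -0.20000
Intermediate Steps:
G(j) = -2
u(Q, p) = -3 (u(Q, p) = -3*1 = -3)
1/(u(98, 68) + G(54)) = 1/(-3 - 2) = 1/(-5) = -⅕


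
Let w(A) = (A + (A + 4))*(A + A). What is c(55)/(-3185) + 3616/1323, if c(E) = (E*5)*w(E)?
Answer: -2653556/2457 ≈ -1080.0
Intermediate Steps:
w(A) = 2*A*(4 + 2*A) (w(A) = (A + (4 + A))*(2*A) = (4 + 2*A)*(2*A) = 2*A*(4 + 2*A))
c(E) = 20*E²*(2 + E) (c(E) = (E*5)*(4*E*(2 + E)) = (5*E)*(4*E*(2 + E)) = 20*E²*(2 + E))
c(55)/(-3185) + 3616/1323 = (20*55²*(2 + 55))/(-3185) + 3616/1323 = (20*3025*57)*(-1/3185) + 3616*(1/1323) = 3448500*(-1/3185) + 3616/1323 = -689700/637 + 3616/1323 = -2653556/2457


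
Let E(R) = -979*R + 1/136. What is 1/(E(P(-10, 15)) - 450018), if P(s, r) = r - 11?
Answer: -136/61735023 ≈ -2.2030e-6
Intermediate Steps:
P(s, r) = -11 + r
E(R) = 1/136 - 979*R (E(R) = -979*R + 1/136 = 1/136 - 979*R)
1/(E(P(-10, 15)) - 450018) = 1/((1/136 - 979*(-11 + 15)) - 450018) = 1/((1/136 - 979*4) - 450018) = 1/((1/136 - 3916) - 450018) = 1/(-532575/136 - 450018) = 1/(-61735023/136) = -136/61735023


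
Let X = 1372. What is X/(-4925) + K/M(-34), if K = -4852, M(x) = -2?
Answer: 11946678/4925 ≈ 2425.7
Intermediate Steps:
X/(-4925) + K/M(-34) = 1372/(-4925) - 4852/(-2) = 1372*(-1/4925) - 4852*(-½) = -1372/4925 + 2426 = 11946678/4925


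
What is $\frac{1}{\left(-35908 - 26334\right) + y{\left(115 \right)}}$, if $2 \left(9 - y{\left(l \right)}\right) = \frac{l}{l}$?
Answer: $- \frac{2}{124467} \approx -1.6069 \cdot 10^{-5}$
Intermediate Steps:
$y{\left(l \right)} = \frac{17}{2}$ ($y{\left(l \right)} = 9 - \frac{l \frac{1}{l}}{2} = 9 - \frac{1}{2} = \frac{17}{2}$)
$\frac{1}{\left(-35908 - 26334\right) + y{\left(115 \right)}} = \frac{1}{\left(-35908 - 26334\right) + \frac{17}{2}} = \frac{1}{-62242 + \frac{17}{2}} = \frac{1}{- \frac{124467}{2}} = - \frac{2}{124467}$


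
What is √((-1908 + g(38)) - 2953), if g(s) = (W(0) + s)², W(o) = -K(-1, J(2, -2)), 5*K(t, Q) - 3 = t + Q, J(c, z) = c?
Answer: I*√86929/5 ≈ 58.967*I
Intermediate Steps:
K(t, Q) = ⅗ + Q/5 + t/5 (K(t, Q) = ⅗ + (t + Q)/5 = ⅗ + (Q + t)/5 = ⅗ + (Q/5 + t/5) = ⅗ + Q/5 + t/5)
W(o) = -⅘ (W(o) = -(⅗ + (⅕)*2 + (⅕)*(-1)) = -(⅗ + ⅖ - ⅕) = -1*⅘ = -⅘)
g(s) = (-⅘ + s)²
√((-1908 + g(38)) - 2953) = √((-1908 + (-4 + 5*38)²/25) - 2953) = √((-1908 + (-4 + 190)²/25) - 2953) = √((-1908 + (1/25)*186²) - 2953) = √((-1908 + (1/25)*34596) - 2953) = √((-1908 + 34596/25) - 2953) = √(-13104/25 - 2953) = √(-86929/25) = I*√86929/5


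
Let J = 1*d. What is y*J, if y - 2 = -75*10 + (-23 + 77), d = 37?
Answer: -25678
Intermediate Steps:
J = 37 (J = 1*37 = 37)
y = -694 (y = 2 + (-75*10 + (-23 + 77)) = 2 + (-750 + 54) = 2 - 696 = -694)
y*J = -694*37 = -25678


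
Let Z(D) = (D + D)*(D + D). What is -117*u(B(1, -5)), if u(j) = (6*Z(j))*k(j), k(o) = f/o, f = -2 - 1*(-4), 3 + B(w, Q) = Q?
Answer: 44928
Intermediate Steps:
B(w, Q) = -3 + Q
f = 2 (f = -2 + 4 = 2)
k(o) = 2/o
Z(D) = 4*D² (Z(D) = (2*D)*(2*D) = 4*D²)
u(j) = 48*j (u(j) = (6*(4*j²))*(2/j) = (24*j²)*(2/j) = 48*j)
-117*u(B(1, -5)) = -5616*(-3 - 5) = -5616*(-8) = -117*(-384) = 44928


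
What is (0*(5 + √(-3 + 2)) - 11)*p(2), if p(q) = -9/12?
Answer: 33/4 ≈ 8.2500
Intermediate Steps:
p(q) = -¾ (p(q) = -9*1/12 = -¾)
(0*(5 + √(-3 + 2)) - 11)*p(2) = (0*(5 + √(-3 + 2)) - 11)*(-¾) = (0*(5 + √(-1)) - 11)*(-¾) = (0*(5 + I) - 11)*(-¾) = (0 - 11)*(-¾) = -11*(-¾) = 33/4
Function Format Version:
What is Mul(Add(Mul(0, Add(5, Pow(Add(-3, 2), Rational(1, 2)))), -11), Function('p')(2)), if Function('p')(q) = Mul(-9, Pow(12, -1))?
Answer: Rational(33, 4) ≈ 8.2500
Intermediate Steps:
Function('p')(q) = Rational(-3, 4) (Function('p')(q) = Mul(-9, Rational(1, 12)) = Rational(-3, 4))
Mul(Add(Mul(0, Add(5, Pow(Add(-3, 2), Rational(1, 2)))), -11), Function('p')(2)) = Mul(Add(Mul(0, Add(5, Pow(Add(-3, 2), Rational(1, 2)))), -11), Rational(-3, 4)) = Mul(Add(Mul(0, Add(5, Pow(-1, Rational(1, 2)))), -11), Rational(-3, 4)) = Mul(Add(Mul(0, Add(5, I)), -11), Rational(-3, 4)) = Mul(Add(0, -11), Rational(-3, 4)) = Mul(-11, Rational(-3, 4)) = Rational(33, 4)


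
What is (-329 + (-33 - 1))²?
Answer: 131769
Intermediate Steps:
(-329 + (-33 - 1))² = (-329 - 34)² = (-363)² = 131769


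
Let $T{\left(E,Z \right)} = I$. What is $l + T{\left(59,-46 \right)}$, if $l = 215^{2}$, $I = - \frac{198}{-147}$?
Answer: $\frac{2265091}{49} \approx 46226.0$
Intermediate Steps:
$I = \frac{66}{49}$ ($I = \left(-198\right) \left(- \frac{1}{147}\right) = \frac{66}{49} \approx 1.3469$)
$l = 46225$
$T{\left(E,Z \right)} = \frac{66}{49}$
$l + T{\left(59,-46 \right)} = 46225 + \frac{66}{49} = \frac{2265091}{49}$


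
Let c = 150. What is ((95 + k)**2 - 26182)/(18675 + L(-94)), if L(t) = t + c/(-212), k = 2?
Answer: -1777938/1969511 ≈ -0.90273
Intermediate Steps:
L(t) = -75/106 + t (L(t) = t + 150/(-212) = t + 150*(-1/212) = t - 75/106 = -75/106 + t)
((95 + k)**2 - 26182)/(18675 + L(-94)) = ((95 + 2)**2 - 26182)/(18675 + (-75/106 - 94)) = (97**2 - 26182)/(18675 - 10039/106) = (9409 - 26182)/(1969511/106) = -16773*106/1969511 = -1777938/1969511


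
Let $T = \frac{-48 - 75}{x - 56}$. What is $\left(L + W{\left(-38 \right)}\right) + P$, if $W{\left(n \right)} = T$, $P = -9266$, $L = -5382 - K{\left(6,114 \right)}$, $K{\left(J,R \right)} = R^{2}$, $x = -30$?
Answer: $- \frac{2377261}{86} \approx -27643.0$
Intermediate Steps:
$T = \frac{123}{86}$ ($T = \frac{-48 - 75}{-30 - 56} = - \frac{123}{-86} = \left(-123\right) \left(- \frac{1}{86}\right) = \frac{123}{86} \approx 1.4302$)
$L = -18378$ ($L = -5382 - 114^{2} = -5382 - 12996 = -18378$)
$W{\left(n \right)} = \frac{123}{86}$
$\left(L + W{\left(-38 \right)}\right) + P = \left(-18378 + \frac{123}{86}\right) - 9266 = - \frac{1580385}{86} - 9266 = - \frac{2377261}{86}$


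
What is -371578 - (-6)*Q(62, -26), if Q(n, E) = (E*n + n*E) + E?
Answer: -391078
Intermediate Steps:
Q(n, E) = E + 2*E*n (Q(n, E) = (E*n + E*n) + E = 2*E*n + E = E + 2*E*n)
-371578 - (-6)*Q(62, -26) = -371578 - (-6)*(-26*(1 + 2*62)) = -371578 - (-6)*(-26*(1 + 124)) = -371578 - (-6)*(-26*125) = -371578 - (-6)*(-3250) = -371578 - 1*19500 = -371578 - 19500 = -391078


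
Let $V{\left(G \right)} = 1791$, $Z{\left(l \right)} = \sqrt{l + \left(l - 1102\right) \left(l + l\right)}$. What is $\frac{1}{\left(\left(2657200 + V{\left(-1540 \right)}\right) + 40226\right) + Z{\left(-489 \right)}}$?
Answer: $\frac{899739}{2428590285860} - \frac{\sqrt{1555509}}{7285770857580} \approx 3.7031 \cdot 10^{-7}$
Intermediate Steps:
$Z{\left(l \right)} = \sqrt{l + 2 l \left(-1102 + l\right)}$ ($Z{\left(l \right)} = \sqrt{l + \left(-1102 + l\right) 2 l} = \sqrt{l + 2 l \left(-1102 + l\right)}$)
$\frac{1}{\left(\left(2657200 + V{\left(-1540 \right)}\right) + 40226\right) + Z{\left(-489 \right)}} = \frac{1}{\left(\left(2657200 + 1791\right) + 40226\right) + \sqrt{- 489 \left(-2203 + 2 \left(-489\right)\right)}} = \frac{1}{\left(2658991 + 40226\right) + \sqrt{- 489 \left(-2203 - 978\right)}} = \frac{1}{2699217 + \sqrt{\left(-489\right) \left(-3181\right)}} = \frac{1}{2699217 + \sqrt{1555509}}$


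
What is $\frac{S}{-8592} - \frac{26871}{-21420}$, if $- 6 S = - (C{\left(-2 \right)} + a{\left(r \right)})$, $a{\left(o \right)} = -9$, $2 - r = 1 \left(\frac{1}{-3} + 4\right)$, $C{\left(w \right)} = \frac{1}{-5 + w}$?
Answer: $\frac{687227}{547740} \approx 1.2547$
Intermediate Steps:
$r = - \frac{5}{3}$ ($r = 2 - 1 \left(\frac{1}{-3} + 4\right) = 2 - 1 \left(- \frac{1}{3} + 4\right) = 2 - 1 \cdot \frac{11}{3} = 2 - \frac{11}{3} = - \frac{5}{3} \approx -1.6667$)
$S = - \frac{32}{21}$ ($S = - \frac{\left(-1\right) \left(\frac{1}{-5 - 2} - 9\right)}{6} = - \frac{\left(-1\right) \left(\frac{1}{-7} - 9\right)}{6} = - \frac{\left(-1\right) \left(- \frac{1}{7} - 9\right)}{6} = - \frac{\left(-1\right) \left(- \frac{64}{7}\right)}{6} = \left(- \frac{1}{6}\right) \frac{64}{7} = - \frac{32}{21} \approx -1.5238$)
$\frac{S}{-8592} - \frac{26871}{-21420} = - \frac{32}{21 \left(-8592\right)} - \frac{26871}{-21420} = \left(- \frac{32}{21}\right) \left(- \frac{1}{8592}\right) - - \frac{8957}{7140} = \frac{2}{11277} + \frac{8957}{7140} = \frac{687227}{547740}$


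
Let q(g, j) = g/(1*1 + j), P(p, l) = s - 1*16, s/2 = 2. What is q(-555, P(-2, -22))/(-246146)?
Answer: -555/2707606 ≈ -0.00020498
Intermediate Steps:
s = 4 (s = 2*2 = 4)
P(p, l) = -12 (P(p, l) = 4 - 1*16 = 4 - 16 = -12)
q(g, j) = g/(1 + j)
q(-555, P(-2, -22))/(-246146) = -555/(1 - 12)/(-246146) = -555/(-11)*(-1/246146) = -555*(-1/11)*(-1/246146) = (555/11)*(-1/246146) = -555/2707606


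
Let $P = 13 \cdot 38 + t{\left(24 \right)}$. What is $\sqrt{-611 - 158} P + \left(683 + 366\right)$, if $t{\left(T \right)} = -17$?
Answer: $1049 + 477 i \sqrt{769} \approx 1049.0 + 13228.0 i$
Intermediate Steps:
$P = 477$ ($P = 13 \cdot 38 - 17 = 494 - 17 = 477$)
$\sqrt{-611 - 158} P + \left(683 + 366\right) = \sqrt{-611 - 158} \cdot 477 + \left(683 + 366\right) = \sqrt{-769} \cdot 477 + 1049 = i \sqrt{769} \cdot 477 + 1049 = 477 i \sqrt{769} + 1049 = 1049 + 477 i \sqrt{769}$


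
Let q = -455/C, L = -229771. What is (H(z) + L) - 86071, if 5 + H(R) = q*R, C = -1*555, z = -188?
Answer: -35076125/111 ≈ -3.1600e+5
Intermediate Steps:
C = -555
q = 91/111 (q = -455/(-555) = -455*(-1/555) = 91/111 ≈ 0.81982)
H(R) = -5 + 91*R/111
(H(z) + L) - 86071 = ((-5 + (91/111)*(-188)) - 229771) - 86071 = ((-5 - 17108/111) - 229771) - 86071 = (-17663/111 - 229771) - 86071 = -25522244/111 - 86071 = -35076125/111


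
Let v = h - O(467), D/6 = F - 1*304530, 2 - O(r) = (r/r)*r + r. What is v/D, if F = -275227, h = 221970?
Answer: -111451/1739271 ≈ -0.064079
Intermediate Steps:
O(r) = 2 - 2*r (O(r) = 2 - ((r/r)*r + r) = 2 - (1*r + r) = 2 - (r + r) = 2 - 2*r)
D = -3478542 (D = 6*(-275227 - 1*304530) = 6*(-275227 - 304530) = 6*(-579757) = -3478542)
v = 222902 (v = 221970 - (2 - 2*467) = 221970 - (2 - 934) = 221970 - 1*(-932) = 221970 + 932 = 222902)
v/D = 222902/(-3478542) = 222902*(-1/3478542) = -111451/1739271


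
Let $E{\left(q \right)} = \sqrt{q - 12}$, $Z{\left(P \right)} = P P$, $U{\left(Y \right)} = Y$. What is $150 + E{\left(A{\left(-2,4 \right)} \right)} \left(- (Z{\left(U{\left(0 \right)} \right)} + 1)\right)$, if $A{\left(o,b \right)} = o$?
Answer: $150 - i \sqrt{14} \approx 150.0 - 3.7417 i$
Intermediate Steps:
$Z{\left(P \right)} = P^{2}$
$E{\left(q \right)} = \sqrt{-12 + q}$
$150 + E{\left(A{\left(-2,4 \right)} \right)} \left(- (Z{\left(U{\left(0 \right)} \right)} + 1)\right) = 150 + \sqrt{-12 - 2} \left(- (0^{2} + 1)\right) = 150 + \sqrt{-14} \left(- (0 + 1)\right) = 150 + i \sqrt{14} \left(\left(-1\right) 1\right) = 150 + i \sqrt{14} \left(-1\right) = 150 - i \sqrt{14}$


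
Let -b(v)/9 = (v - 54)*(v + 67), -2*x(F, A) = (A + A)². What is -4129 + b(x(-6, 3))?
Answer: 27623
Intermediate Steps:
x(F, A) = -2*A² (x(F, A) = -(A + A)²/2 = -4*A²/2 = -2*A²)
b(v) = -9*(-54 + v)*(67 + v) (b(v) = -9*(v - 54)*(v + 67) = -9*(-54 + v)*(67 + v))
-4129 + b(x(-6, 3)) = -4129 + (32562 - (-234)*3² - 9*(-2*3²)²) = -4129 + (32562 - (-234)*9 - 9*(-2*9)²) = -4129 + (32562 - 117*(-18) - 9*(-18)²) = -4129 + (32562 + 2106 - 9*324) = -4129 + (32562 + 2106 - 2916) = -4129 + 31752 = 27623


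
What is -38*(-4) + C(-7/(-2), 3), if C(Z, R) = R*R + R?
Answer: 164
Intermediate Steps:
C(Z, R) = R + R² (C(Z, R) = R² + R = R + R²)
-38*(-4) + C(-7/(-2), 3) = -38*(-4) + 3*(1 + 3) = 152 + 3*4 = 152 + 12 = 164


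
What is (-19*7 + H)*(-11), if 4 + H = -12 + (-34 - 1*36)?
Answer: 2409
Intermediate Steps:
H = -86 (H = -4 + (-12 + (-34 - 1*36)) = -4 + (-12 + (-34 - 36)) = -4 + (-12 - 70) = -4 - 82 = -86)
(-19*7 + H)*(-11) = (-19*7 - 86)*(-11) = (-133 - 86)*(-11) = -219*(-11) = 2409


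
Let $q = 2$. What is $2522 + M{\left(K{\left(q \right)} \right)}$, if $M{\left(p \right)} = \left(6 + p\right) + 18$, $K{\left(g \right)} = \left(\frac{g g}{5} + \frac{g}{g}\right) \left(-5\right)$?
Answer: $2537$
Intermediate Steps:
$K{\left(g \right)} = -5 - g^{2}$ ($K{\left(g \right)} = \left(g^{2} \cdot \frac{1}{5} + 1\right) \left(-5\right) = \left(\frac{g^{2}}{5} + 1\right) \left(-5\right) = \left(1 + \frac{g^{2}}{5}\right) \left(-5\right) = -5 - g^{2}$)
$M{\left(p \right)} = 24 + p$
$2522 + M{\left(K{\left(q \right)} \right)} = 2522 + \left(24 - 9\right) = 2522 + 15 = 2537$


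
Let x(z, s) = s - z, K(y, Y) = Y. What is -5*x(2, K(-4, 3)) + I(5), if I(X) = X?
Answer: 0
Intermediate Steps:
-5*x(2, K(-4, 3)) + I(5) = -5*(3 - 1*2) + 5 = -5*(3 - 2) + 5 = -5*1 + 5 = -5 + 5 = 0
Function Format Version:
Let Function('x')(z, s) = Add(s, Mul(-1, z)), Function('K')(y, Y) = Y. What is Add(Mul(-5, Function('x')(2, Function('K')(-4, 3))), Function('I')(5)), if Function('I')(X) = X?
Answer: 0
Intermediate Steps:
Add(Mul(-5, Function('x')(2, Function('K')(-4, 3))), Function('I')(5)) = Add(Mul(-5, Add(3, Mul(-1, 2))), 5) = Add(Mul(-5, Add(3, -2)), 5) = Add(Mul(-5, 1), 5) = Add(-5, 5) = 0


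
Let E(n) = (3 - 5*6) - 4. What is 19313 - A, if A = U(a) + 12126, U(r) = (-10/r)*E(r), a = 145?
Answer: 208361/29 ≈ 7184.9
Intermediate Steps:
E(n) = -31 (E(n) = (3 - 30) - 4 = -27 - 4 = -31)
U(r) = 310/r (U(r) = -10/r*(-31) = 310/r)
A = 351716/29 (A = 310/145 + 12126 = 310*(1/145) + 12126 = 62/29 + 12126 = 351716/29 ≈ 12128.)
19313 - A = 19313 - 1*351716/29 = 19313 - 351716/29 = 208361/29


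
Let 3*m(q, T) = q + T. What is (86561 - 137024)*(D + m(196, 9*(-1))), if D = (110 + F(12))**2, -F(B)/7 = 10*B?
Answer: -26894878227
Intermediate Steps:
m(q, T) = T/3 + q/3 (m(q, T) = (q + T)/3 = (T + q)/3 = T/3 + q/3)
F(B) = -70*B
D = 532900 (D = (110 - 70*12)**2 = (110 - 840)**2 = (-730)**2 = 532900)
(86561 - 137024)*(D + m(196, 9*(-1))) = (86561 - 137024)*(532900 + ((9*(-1))/3 + (1/3)*196)) = -50463*(532900 + ((1/3)*(-9) + 196/3)) = -50463*(532900 + (-3 + 196/3)) = -50463*(532900 + 187/3) = -50463*1598887/3 = -26894878227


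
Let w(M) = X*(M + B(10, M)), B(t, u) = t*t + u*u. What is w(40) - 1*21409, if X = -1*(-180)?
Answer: 291791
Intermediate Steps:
X = 180
B(t, u) = t² + u²
w(M) = 18000 + 180*M + 180*M² (w(M) = 180*(M + (10² + M²)) = 180*(M + (100 + M²)) = 180*(100 + M + M²) = 18000 + 180*M + 180*M²)
w(40) - 1*21409 = (18000 + 180*40 + 180*40²) - 1*21409 = (18000 + 7200 + 180*1600) - 21409 = (18000 + 7200 + 288000) - 21409 = 313200 - 21409 = 291791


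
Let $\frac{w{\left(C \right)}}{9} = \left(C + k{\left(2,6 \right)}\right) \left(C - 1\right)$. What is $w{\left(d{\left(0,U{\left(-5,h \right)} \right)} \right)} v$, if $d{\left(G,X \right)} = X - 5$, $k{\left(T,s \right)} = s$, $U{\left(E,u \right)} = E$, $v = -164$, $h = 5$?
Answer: $-64944$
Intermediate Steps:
$d{\left(G,X \right)} = -5 + X$
$w{\left(C \right)} = 9 \left(-1 + C\right) \left(6 + C\right)$ ($w{\left(C \right)} = 9 \left(C + 6\right) \left(C - 1\right) = 9 \left(6 + C\right) \left(-1 + C\right) = 9 \left(-1 + C\right) \left(6 + C\right)$)
$w{\left(d{\left(0,U{\left(-5,h \right)} \right)} \right)} v = \left(-54 + 9 \left(-5 - 5\right)^{2} + 45 \left(-5 - 5\right)\right) \left(-164\right) = \left(-54 + 9 \left(-10\right)^{2} + 45 \left(-10\right)\right) \left(-164\right) = \left(-54 + 9 \cdot 100 - 450\right) \left(-164\right) = \left(-54 + 900 - 450\right) \left(-164\right) = 396 \left(-164\right) = -64944$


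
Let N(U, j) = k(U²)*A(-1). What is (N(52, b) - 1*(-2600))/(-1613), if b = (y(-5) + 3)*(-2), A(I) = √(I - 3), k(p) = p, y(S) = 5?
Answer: -2600/1613 - 5408*I/1613 ≈ -1.6119 - 3.3528*I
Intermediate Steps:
A(I) = √(-3 + I)
b = -16 (b = (5 + 3)*(-2) = 8*(-2) = -16)
N(U, j) = 2*I*U² (N(U, j) = U²*√(-3 - 1) = U²*√(-4) = U²*(2*I) = 2*I*U²)
(N(52, b) - 1*(-2600))/(-1613) = (2*I*52² - 1*(-2600))/(-1613) = (2*I*2704 + 2600)*(-1/1613) = (5408*I + 2600)*(-1/1613) = (2600 + 5408*I)*(-1/1613) = -2600/1613 - 5408*I/1613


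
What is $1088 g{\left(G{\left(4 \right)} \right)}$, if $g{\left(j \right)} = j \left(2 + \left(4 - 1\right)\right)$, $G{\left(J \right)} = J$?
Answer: $21760$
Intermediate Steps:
$g{\left(j \right)} = 5 j$ ($g{\left(j \right)} = j \left(2 + \left(4 - 1\right)\right) = j \left(2 + 3\right) = j 5 = 5 j$)
$1088 g{\left(G{\left(4 \right)} \right)} = 1088 \cdot 5 \cdot 4 = 1088 \cdot 20 = 21760$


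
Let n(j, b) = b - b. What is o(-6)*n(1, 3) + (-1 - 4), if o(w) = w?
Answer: -5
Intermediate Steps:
n(j, b) = 0
o(-6)*n(1, 3) + (-1 - 4) = -6*0 + (-1 - 4) = 0 - 5 = -5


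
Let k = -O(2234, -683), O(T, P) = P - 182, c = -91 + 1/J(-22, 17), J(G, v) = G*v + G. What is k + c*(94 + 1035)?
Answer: -40343233/396 ≈ -1.0188e+5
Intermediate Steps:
J(G, v) = G + G*v
c = -36037/396 (c = -91 + 1/(-22*(1 + 17)) = -91 + 1/(-22*18) = -91 + 1/(-396) = -91 - 1/396 = -36037/396 ≈ -91.003)
O(T, P) = -182 + P
k = 865 (k = -(-182 - 683) = -1*(-865) = 865)
k + c*(94 + 1035) = 865 - 36037*(94 + 1035)/396 = 865 - 36037/396*1129 = 865 - 40685773/396 = -40343233/396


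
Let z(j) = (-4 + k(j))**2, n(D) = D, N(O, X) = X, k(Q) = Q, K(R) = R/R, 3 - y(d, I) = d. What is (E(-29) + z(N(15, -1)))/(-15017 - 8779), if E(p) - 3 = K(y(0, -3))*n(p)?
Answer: 1/23796 ≈ 4.2024e-5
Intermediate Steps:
y(d, I) = 3 - d
K(R) = 1
E(p) = 3 + p (E(p) = 3 + 1*p = 3 + p)
z(j) = (-4 + j)**2
(E(-29) + z(N(15, -1)))/(-15017 - 8779) = ((3 - 29) + (-4 - 1)**2)/(-15017 - 8779) = (-26 + (-5)**2)/(-23796) = (-26 + 25)*(-1/23796) = -1*(-1/23796) = 1/23796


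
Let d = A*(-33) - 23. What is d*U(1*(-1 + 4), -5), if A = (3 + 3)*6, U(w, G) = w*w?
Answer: -10899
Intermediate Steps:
U(w, G) = w²
A = 36 (A = 6*6 = 36)
d = -1211 (d = 36*(-33) - 23 = -1188 - 23 = -1211)
d*U(1*(-1 + 4), -5) = -1211*(-1 + 4)² = -1211*(1*3)² = -1211*3² = -1211*9 = -10899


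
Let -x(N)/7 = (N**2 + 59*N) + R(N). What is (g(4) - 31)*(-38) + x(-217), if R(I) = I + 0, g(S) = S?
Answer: -237457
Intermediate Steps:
R(I) = I
x(N) = -420*N - 7*N**2 (x(N) = -7*((N**2 + 59*N) + N) = -7*(N**2 + 60*N) = -420*N - 7*N**2)
(g(4) - 31)*(-38) + x(-217) = (4 - 31)*(-38) + 7*(-217)*(-60 - 1*(-217)) = -27*(-38) + 7*(-217)*(-60 + 217) = 1026 + 7*(-217)*157 = 1026 - 238483 = -237457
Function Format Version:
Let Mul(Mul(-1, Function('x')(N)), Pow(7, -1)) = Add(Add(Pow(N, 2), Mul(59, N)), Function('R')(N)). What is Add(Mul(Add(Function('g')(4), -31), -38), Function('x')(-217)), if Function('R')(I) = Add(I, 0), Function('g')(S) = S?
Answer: -237457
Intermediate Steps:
Function('R')(I) = I
Function('x')(N) = Add(Mul(-420, N), Mul(-7, Pow(N, 2))) (Function('x')(N) = Mul(-7, Add(Add(Pow(N, 2), Mul(59, N)), N)) = Mul(-7, Add(Pow(N, 2), Mul(60, N))) = Add(Mul(-420, N), Mul(-7, Pow(N, 2))))
Add(Mul(Add(Function('g')(4), -31), -38), Function('x')(-217)) = Add(Mul(Add(4, -31), -38), Mul(7, -217, Add(-60, Mul(-1, -217)))) = Add(Mul(-27, -38), Mul(7, -217, Add(-60, 217))) = Add(1026, Mul(7, -217, 157)) = Add(1026, -238483) = -237457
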